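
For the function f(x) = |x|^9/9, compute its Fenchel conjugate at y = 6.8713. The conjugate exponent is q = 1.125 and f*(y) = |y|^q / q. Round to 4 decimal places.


The conjugate exponent q satisfies 1/p + 1/q = 1.
p = 9, so q = 9/(9 - 1) = 1.125
|y|^q = 6.8713^1.125 = 8.7432
f*(6.8713) = 8.7432 / 1.125 = 7.7717


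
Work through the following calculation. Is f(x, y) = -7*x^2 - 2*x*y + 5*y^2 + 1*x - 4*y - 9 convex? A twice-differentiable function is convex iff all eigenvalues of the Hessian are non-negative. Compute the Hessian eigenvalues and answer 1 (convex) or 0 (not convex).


The Hessian of f(x,y) = -7*x^2 - 2*x*y + 5*y^2 + 1*x - 4*y - 9 is:
H = [[-14, -2], [-2, 10]]
Trace = -14 + 10 = -4
Determinant = -14*10 - (-2)^2 = -144
Discriminant = (-4)^2 - 4*-144 = 592.0
Eigenvalues: lambda_1 = -14.1655, lambda_2 = 10.1655
The function is not convex.

0


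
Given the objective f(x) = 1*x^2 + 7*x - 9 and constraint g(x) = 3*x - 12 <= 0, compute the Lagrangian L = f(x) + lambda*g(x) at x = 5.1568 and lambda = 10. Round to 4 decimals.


Step 1: Evaluate f(x).
f(5.1568) = 1*5.1568^2 + 7*5.1568 - 9 = 53.6902
Step 2: Evaluate g(x).
g(5.1568) = 3*5.1568 - 12 = 3.4704
Step 3: Compute Lagrangian.
L = 53.6902 + 10*3.4704 = 88.3942


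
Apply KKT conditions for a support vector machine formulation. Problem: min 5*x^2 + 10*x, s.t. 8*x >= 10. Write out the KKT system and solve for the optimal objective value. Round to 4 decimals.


Step 1: Try lambda = 0 (constraint inactive).
x_unc = -10/(2*5) = -1.0
Check: 8*-1.0 = -8.0 < 10 -- violated!
Step 2: Constraint must be active: 8*x = 10
x* = 10/8 = 1.25
lambda = (2*5*1.25 + 10)/8 = 2.8125
Step 3: Compute optimal value.
f(x*) = 5*1.25^2 + 10*1.25 = 20.3125


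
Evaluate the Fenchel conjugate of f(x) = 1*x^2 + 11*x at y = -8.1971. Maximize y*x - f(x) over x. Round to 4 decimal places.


f*(y) = sup_x {y*x - a*x^2 - b*x} = sup_x {(y-b)*x - a*x^2}
FOC: (y - b) - 2a*x = 0 => x* = (y - b)/(2a)
x* = (-8.1971 - 11)/(2*1) = -9.5986
f*(-8.1971) = (y-b)^2/(4a) = (-8.1971 - 11)^2/(4*1)
= 368.5286/4 = 92.1322


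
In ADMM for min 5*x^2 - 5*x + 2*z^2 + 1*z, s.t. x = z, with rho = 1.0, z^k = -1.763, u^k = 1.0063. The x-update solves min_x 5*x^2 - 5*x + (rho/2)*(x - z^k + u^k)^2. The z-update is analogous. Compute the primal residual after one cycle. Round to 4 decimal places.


ADMM iteration with rho = 1.0, z^k = -1.763, u^k = 1.0063
Step 1: x-update.
Minimize 5*x^2 - 5*x + (1.0/2)*(x + 1.763 + 1.0063)^2
FOC: (2*5 + 1.0)*x = 5 + 1.0*(-1.763 - 1.0063)
x^{k+1} = 0.2028
Step 2: z-update.
Minimize 2*z^2 + 1*z + (1.0/2)*(0.2028 - z + 1.0063)^2
FOC: (2*2 + 1.0)*z = -1 + 1.0*(0.2028 + 1.0063)
z^{k+1} = 0.0418
Step 3: u-update.
u^{k+1} = 1.0063 + 0.2028 - 0.0418 = 1.1673
Step 4: Primal residual = |0.2028 - 0.0418| = 0.161


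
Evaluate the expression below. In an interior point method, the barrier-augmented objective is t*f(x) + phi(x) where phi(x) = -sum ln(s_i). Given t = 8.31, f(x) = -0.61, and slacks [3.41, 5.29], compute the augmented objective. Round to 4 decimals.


Step 1: Compute log-barrier.
ln values: [1.2267, 1.6658]
phi = -(1.2267 + 1.6658) = -2.8925
Step 2: Compute augmented objective.
t*f(x) = 8.31*-0.61 = -5.0691
Total = -5.0691 - 2.8925 = -7.9616


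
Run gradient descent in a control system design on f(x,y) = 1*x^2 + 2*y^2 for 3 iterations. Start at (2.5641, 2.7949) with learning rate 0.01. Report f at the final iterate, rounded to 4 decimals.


Gradient descent on f(x,y) = 1*x^2 + 2*y^2.
Starting point: (2.5641, 2.7949), alpha = 0.01
Step 1: grad_x = 2*1*2.5641 = 5.1282, grad_y = 2*2*2.7949 = 11.1796
  x_1 = 2.5641 - 0.01*5.1282 = 2.5128
  y_1 = 2.7949 - 0.01*11.1796 = 2.6831
Step 2: grad_x = 2*1*2.5128 = 5.0256, grad_y = 2*2*2.6831 = 10.7324
  x_2 = 2.5128 - 0.01*5.0256 = 2.4626
  y_2 = 2.6831 - 0.01*10.7324 = 2.5758
Step 3: grad_x = 2*1*2.4626 = 4.9251, grad_y = 2*2*2.5758 = 10.3031
  x_3 = 2.4626 - 0.01*4.9251 = 2.4133
  y_3 = 2.5758 - 0.01*10.3031 = 2.4727
f(2.4133, 2.4727) = 1*2.4133^2 + 2*2.4727^2 = 18.053


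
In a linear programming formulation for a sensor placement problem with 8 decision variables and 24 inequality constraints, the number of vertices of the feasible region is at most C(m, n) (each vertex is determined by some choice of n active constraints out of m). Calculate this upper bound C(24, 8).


Each vertex corresponds to some choice of n active constraints out of m, so the number of vertices is at most C(m, n) = m! / (n!(m-n)!).
m = 24, n = 8
Numerator: 24 * 23 * 22 * 21 * 20 * 19 * 18 * 17
Denominator: 8! = 40320
C(24, 8) = 735471


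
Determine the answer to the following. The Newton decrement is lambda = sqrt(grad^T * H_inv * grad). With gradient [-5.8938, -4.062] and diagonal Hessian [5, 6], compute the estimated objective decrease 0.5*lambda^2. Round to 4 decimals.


Step 1: H is diagonal, so H^(-1) * g = [-1.1788, -0.677].
Step 2: g^T H^(-1) g = sum_i g_i^2 / H_ii
  = (-5.8938)^2/5 + (-4.062)^2/6
  = 6.9474 + 2.75 = 9.6973
Step 3: Objective decrease = 0.5 * g^T H^(-1) g = 4.8487


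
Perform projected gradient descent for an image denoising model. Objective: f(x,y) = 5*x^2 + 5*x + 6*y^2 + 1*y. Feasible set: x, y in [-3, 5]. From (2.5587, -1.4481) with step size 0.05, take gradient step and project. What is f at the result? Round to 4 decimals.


Step 1: Compute gradient at (2.5587, -1.4481).
grad_x = 2*5*2.5587 + 5 = 30.587
grad_y = 2*6*-1.4481 + 1 = -16.3772
Step 2: Gradient step.
x_raw = 2.5587 - 0.05*30.587 = 1.0294
y_raw = -1.4481 - 0.05*-16.3772 = -0.6292
Step 3: Project onto [-3, 5].
x_proj = clip(1.0294) = 1.0294
y_proj = clip(-0.6292) = -0.6292
Step 4: Evaluate f.
f(1.0294, -0.6292) = 12.191


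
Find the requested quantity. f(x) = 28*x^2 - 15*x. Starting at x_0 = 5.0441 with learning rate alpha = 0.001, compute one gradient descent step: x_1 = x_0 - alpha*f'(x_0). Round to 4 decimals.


We compute the gradient at x_0 and apply the update.
f'(x) = 56*x - 15
f'(5.0441) = 56*5.0441 - 15 = 267.4696
x_1 = 5.0441 - 0.001*267.4696 = 4.7766


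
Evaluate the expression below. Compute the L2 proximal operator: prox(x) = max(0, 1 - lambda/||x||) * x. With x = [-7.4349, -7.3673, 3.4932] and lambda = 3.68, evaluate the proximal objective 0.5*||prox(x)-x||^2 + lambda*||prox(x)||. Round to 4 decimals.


Step 1: Compute ||x||.
||x|| = 11.0344
Step 2: Compute scaling factor.
scale = max(0, 1 - 3.68/11.0344) = 0.6665
Step 3: prox(x) = [-4.9553, -4.9103, 2.3282]
||prox(x)|| = 7.3544
Step 4: Proximal objective.
0.5*||prox-x||^2 = 6.7712
lambda*||prox|| = 27.0642
Total = 33.8353


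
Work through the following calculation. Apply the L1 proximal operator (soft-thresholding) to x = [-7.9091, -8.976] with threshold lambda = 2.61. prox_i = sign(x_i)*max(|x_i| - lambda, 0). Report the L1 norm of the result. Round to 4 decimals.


Soft-thresholding with lambda = 2.61:
prox(-7.9091) = sign(-7.9091)*max(|-7.9091| - 2.61, 0) = -5.2991
prox(-8.976) = sign(-8.976)*max(|-8.976| - 2.61, 0) = -6.366
prox(x) = [-5.2991, -6.366]
||prox(x)||_1 = 5.2991 + 6.366 = 11.6651


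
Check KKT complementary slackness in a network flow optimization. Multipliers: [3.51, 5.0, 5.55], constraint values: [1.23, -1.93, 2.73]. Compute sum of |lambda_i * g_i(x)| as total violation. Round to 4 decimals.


KKT complementary slackness check:
lambda_1 * g_1 = 3.51 * 1.23 = 4.3173
lambda_2 * g_2 = 5.0 * -1.93 = -9.65
lambda_3 * g_3 = 5.55 * 2.73 = 15.1515
Total violation = 4.3173 + 9.65 + 15.1515 = 29.1188


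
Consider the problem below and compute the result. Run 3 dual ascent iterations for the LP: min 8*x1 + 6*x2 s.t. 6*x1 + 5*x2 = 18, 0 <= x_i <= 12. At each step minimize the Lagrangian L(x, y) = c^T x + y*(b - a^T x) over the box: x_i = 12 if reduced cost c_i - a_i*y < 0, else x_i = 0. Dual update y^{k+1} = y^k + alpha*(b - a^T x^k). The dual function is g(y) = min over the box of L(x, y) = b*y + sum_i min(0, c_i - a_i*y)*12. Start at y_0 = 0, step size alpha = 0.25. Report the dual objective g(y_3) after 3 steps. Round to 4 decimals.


Dual ascent for LP: min 8*x1 + 6*x2, 6*x1 + 5*x2 = 18, 0 <= x_i <= 12
Step 1: y^k = 0.0, reduced costs: (8.0, 6.0)
  x^k = (0.0, 0.0), subgradient = b - a^T x = 18.0
  y^{k+1} = 0.0 + 0.25*18.0 = 4.5
Step 2: y^k = 4.5, reduced costs: (-19.0, -16.5)
  x^k = (12.0, 12.0), subgradient = b - a^T x = -114.0
  y^{k+1} = 4.5 + 0.25*-114.0 = -24.0
Step 3: y^k = -24.0, reduced costs: (152.0, 126.0)
  x^k = (0.0, 0.0), subgradient = b - a^T x = 18.0
  y^{k+1} = -24.0 + 0.25*18.0 = -19.5
Dual objective at y_3 = -19.5: reduced costs (125.0, 103.5), box minimizer x = (0.0, 0.0)
g(y_3) = b*y + (c1 - a1*y)*x1 + (c2 - a2*y)*x2 = 18*(-19.5) + 125.0*0.0 + 103.5*0.0 = -351.0 + 0.0 + 0.0 = -351.0


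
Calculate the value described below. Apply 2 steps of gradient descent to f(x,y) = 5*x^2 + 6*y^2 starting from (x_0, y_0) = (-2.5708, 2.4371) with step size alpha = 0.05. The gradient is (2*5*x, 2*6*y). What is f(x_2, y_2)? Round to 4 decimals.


Gradient descent on f(x,y) = 5*x^2 + 6*y^2.
Starting point: (-2.5708, 2.4371), alpha = 0.05
Step 1: grad_x = 2*5*-2.5708 = -25.708, grad_y = 2*6*2.4371 = 29.2452
  x_1 = -2.5708 - 0.05*-25.708 = -1.2854
  y_1 = 2.4371 - 0.05*29.2452 = 0.9748
Step 2: grad_x = 2*5*-1.2854 = -12.854, grad_y = 2*6*0.9748 = 11.6981
  x_2 = -1.2854 - 0.05*-12.854 = -0.6427
  y_2 = 0.9748 - 0.05*11.6981 = 0.3899
f(-0.6427, 0.3899) = 5*(-0.6427)^2 + 6*0.3899^2 = 2.9776


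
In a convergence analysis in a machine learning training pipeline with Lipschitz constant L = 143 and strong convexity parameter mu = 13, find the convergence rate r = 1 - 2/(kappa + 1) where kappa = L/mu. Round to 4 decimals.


Step 1: Compute the condition number.
kappa = L/mu = 143/13 = 11.0
Step 2: Compute the convergence rate.
r = 1 - 2/(kappa + 1) = 1 - 2*mu/(L + mu) = (L - mu)/(L + mu) = 130/156 = 0.8333


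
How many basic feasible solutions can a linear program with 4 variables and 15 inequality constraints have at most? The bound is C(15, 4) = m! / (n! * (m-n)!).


Each vertex corresponds to some choice of n active constraints out of m, so the number of vertices is at most C(m, n) = m! / (n!(m-n)!).
m = 15, n = 4
Numerator: 15 * 14 * 13 * 12
Denominator: 4! = 24
C(15, 4) = 1365


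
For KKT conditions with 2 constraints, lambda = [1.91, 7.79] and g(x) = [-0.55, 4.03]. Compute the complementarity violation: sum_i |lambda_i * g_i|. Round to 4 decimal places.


KKT complementary slackness check:
lambda_1 * g_1 = 1.91 * -0.55 = -1.0505
lambda_2 * g_2 = 7.79 * 4.03 = 31.3937
Total violation = 1.0505 + 31.3937 = 32.4442


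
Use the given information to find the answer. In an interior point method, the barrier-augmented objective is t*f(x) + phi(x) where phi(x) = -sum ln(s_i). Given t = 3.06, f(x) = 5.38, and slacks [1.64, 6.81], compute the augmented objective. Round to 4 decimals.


Step 1: Compute log-barrier.
ln values: [0.4947, 1.9184]
phi = -(0.4947 + 1.9184) = -2.4131
Step 2: Compute augmented objective.
t*f(x) = 3.06*5.38 = 16.4628
Total = 16.4628 - 2.4131 = 14.0497


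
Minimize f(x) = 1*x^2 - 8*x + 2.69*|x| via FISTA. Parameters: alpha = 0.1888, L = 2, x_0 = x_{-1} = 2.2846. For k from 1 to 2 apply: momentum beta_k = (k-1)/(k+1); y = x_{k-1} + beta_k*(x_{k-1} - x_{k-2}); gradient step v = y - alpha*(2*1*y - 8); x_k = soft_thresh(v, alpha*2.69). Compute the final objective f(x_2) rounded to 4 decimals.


FISTA on f(x) = 1*x^2 - 8*x + 2.69*|x|
L = 2, alpha = 0.1888
Iteration 1: beta = 0.0, y = 2.2846 + 0.0*(2.2846 - 2.2846) = 2.2846
  grad(y) = -3.4308, v = y - alpha*grad = 2.9323
  prox(v) = soft_thresh(2.9323, 0.5079) = 2.4245
Iteration 2: beta = 0.3333, y = 2.4245 + 0.3333*(2.4245 - 2.2846) = 2.4711
  grad(y) = -3.0578, v = y - alpha*grad = 3.0484
  prox(v) = soft_thresh(3.0484, 0.5079) = 2.5405
f(x_2) = 1*2.5405^2 - 8*2.5405 + 2.69*|2.5405| = -7.0359


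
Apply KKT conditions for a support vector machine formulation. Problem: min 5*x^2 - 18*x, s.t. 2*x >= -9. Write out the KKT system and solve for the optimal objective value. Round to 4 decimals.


Step 1: Try lambda = 0 (constraint inactive).
Stationarity: 2*5*x - 18 = 0
x* = 18/(2*5) = 1.8
Check constraint: 2*1.8 = 3.6 >= -9 -- satisfied.
Step 2: Compute optimal value.
f(x*) = 5*1.8^2 - 18*1.8 = -16.2


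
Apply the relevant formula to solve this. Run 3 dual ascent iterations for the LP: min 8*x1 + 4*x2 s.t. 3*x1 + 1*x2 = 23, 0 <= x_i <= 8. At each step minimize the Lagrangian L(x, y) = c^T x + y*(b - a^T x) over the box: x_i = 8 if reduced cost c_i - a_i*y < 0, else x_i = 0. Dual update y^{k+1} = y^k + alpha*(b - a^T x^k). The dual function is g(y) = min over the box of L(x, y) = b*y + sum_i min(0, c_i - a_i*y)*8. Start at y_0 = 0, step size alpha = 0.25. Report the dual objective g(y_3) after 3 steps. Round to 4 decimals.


Dual ascent for LP: min 8*x1 + 4*x2, 3*x1 + 1*x2 = 23, 0 <= x_i <= 8
Step 1: y^k = 0.0, reduced costs: (8.0, 4.0)
  x^k = (0.0, 0.0), subgradient = b - a^T x = 23.0
  y^{k+1} = 0.0 + 0.25*23.0 = 5.75
Step 2: y^k = 5.75, reduced costs: (-9.25, -1.75)
  x^k = (8.0, 8.0), subgradient = b - a^T x = -9.0
  y^{k+1} = 5.75 + 0.25*-9.0 = 3.5
Step 3: y^k = 3.5, reduced costs: (-2.5, 0.5)
  x^k = (8.0, 0.0), subgradient = b - a^T x = -1.0
  y^{k+1} = 3.5 + 0.25*-1.0 = 3.25
Dual objective at y_3 = 3.25: reduced costs (-1.75, 0.75), box minimizer x = (8.0, 0.0)
g(y_3) = b*y + (c1 - a1*y)*x1 + (c2 - a2*y)*x2 = 23*3.25 + (-1.75)*8.0 + 0.75*0.0 = 74.75 - 14.0 + 0.0 = 60.75


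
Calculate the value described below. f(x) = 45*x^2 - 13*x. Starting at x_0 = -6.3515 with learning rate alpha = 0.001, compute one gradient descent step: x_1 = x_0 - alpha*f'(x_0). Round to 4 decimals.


We compute the gradient at x_0 and apply the update.
f'(x) = 90*x - 13
f'(-6.3515) = 90*-6.3515 - 13 = -584.635
x_1 = -6.3515 - 0.001*-584.635 = -5.7669


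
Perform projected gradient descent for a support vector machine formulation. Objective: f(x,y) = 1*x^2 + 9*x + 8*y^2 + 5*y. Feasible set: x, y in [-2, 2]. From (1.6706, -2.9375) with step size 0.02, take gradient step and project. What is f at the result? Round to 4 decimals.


Step 1: Compute gradient at (1.6706, -2.9375).
grad_x = 2*1*1.6706 + 9 = 12.3412
grad_y = 2*8*-2.9375 + 5 = -42.0
Step 2: Gradient step.
x_raw = 1.6706 - 0.02*12.3412 = 1.4238
y_raw = -2.9375 - 0.02*-42.0 = -2.0975
Step 3: Project onto [-2, 2].
x_proj = clip(1.4238) = 1.4238
y_proj = clip(-2.0975) = -2.0
Step 4: Evaluate f.
f(1.4238, -2.0) = 36.8411


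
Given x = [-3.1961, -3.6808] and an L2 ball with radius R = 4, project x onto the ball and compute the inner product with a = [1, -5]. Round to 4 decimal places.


Step 1: Compute ||x|| (intermediates to 6 decimals).
||x|| = sqrt((-3.1961)^2 + (-3.6808)^2) = 4.874766
Step 2: Project.
Since ||x|| > R, scale = R/||x|| = 4/4.874766 = 0.820552, proj(x) = scale * x
proj(x) = [-2.622566, -3.020288]
Step 3: Dot product.
a^T * proj(x) = 1*(-2.622566) - 5*(-3.020288) = 12.4789


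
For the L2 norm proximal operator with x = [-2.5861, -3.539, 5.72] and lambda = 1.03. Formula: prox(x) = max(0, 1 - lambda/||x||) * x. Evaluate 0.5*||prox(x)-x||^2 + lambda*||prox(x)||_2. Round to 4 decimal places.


Step 1: Compute ||x||.
||x|| = 7.2063
Step 2: Compute scaling factor.
scale = max(0, 1 - 1.03/7.2063) = 0.8571
Step 3: prox(x) = [-2.2165, -3.0332, 4.9024]
||prox(x)|| = 6.1763
Step 4: Proximal objective.
0.5*||prox-x||^2 = 0.5305
lambda*||prox|| = 6.3616
Total = 6.892


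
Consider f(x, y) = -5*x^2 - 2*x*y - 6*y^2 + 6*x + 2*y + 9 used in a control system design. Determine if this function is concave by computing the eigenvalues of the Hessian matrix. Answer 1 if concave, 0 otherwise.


The Hessian of f(x,y) = -5*x^2 - 2*x*y - 6*y^2 + 6*x + 2*y + 9 is:
H = [[-10, -2], [-2, -12]]
Trace = -10 - 12 = -22
Determinant = -10*-12 - (-2)^2 = 116
Discriminant = (-22)^2 - 4*116 = 20.0
Eigenvalues: lambda_1 = -13.2361, lambda_2 = -8.7639
The function is concave.

1


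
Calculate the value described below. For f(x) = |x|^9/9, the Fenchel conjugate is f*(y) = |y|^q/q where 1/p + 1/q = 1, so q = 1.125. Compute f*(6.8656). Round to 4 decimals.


The conjugate exponent q satisfies 1/p + 1/q = 1.
p = 9, so q = 9/(9 - 1) = 1.125
|y|^q = 6.8656^1.125 = 8.735
f*(6.8656) = 8.735 / 1.125 = 7.7645


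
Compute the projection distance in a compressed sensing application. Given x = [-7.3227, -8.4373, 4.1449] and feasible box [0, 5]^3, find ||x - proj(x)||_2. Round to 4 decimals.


Project each component onto [0, 5].
clip(-7.3227) = 0.0, clip(-8.4373) = 0.0, clip(4.1449) = 4.1449
Projection = [0.0, 0.0, 4.1449]
Squared diffs: [53.6219, 71.188, 0.0]
Distance = sqrt(124.8099) = 11.1718


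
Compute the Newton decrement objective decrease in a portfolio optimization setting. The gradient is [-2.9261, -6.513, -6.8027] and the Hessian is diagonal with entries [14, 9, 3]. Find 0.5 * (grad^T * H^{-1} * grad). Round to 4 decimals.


Step 1: H is diagonal, so H^(-1) * g = [-0.209, -0.7237, -2.2676].
Step 2: g^T H^(-1) g = sum_i g_i^2 / H_ii
  = (-2.9261)^2/14 + (-6.513)^2/9 + (-6.8027)^2/3
  = 0.6116 + 4.7132 + 15.4256 = 20.7504
Step 3: Objective decrease = 0.5 * g^T H^(-1) g = 10.3752


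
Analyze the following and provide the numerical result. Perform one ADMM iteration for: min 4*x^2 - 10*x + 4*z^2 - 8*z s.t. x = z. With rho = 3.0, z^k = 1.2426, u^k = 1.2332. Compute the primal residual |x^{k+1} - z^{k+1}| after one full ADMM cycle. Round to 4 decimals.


ADMM iteration with rho = 3.0, z^k = 1.2426, u^k = 1.2332
Step 1: x-update.
Minimize 4*x^2 - 10*x + (3.0/2)*(x - 1.2426 + 1.2332)^2
FOC: (2*4 + 3.0)*x = 10 + 3.0*(1.2426 - 1.2332)
x^{k+1} = 0.9117
Step 2: z-update.
Minimize 4*z^2 - 8*z + (3.0/2)*(0.9117 - z + 1.2332)^2
FOC: (2*4 + 3.0)*z = 8 + 3.0*(0.9117 + 1.2332)
z^{k+1} = 1.3122
Step 3: u-update.
u^{k+1} = 1.2332 + 0.9117 - 1.3122 = 0.8326
Step 4: Primal residual = |0.9117 - 1.3122| = 0.4006


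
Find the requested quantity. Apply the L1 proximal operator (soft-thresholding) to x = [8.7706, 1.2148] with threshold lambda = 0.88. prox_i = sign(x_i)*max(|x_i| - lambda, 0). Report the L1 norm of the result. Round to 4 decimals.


Soft-thresholding with lambda = 0.88:
prox(8.7706) = sign(8.7706)*max(|8.7706| - 0.88, 0) = 7.8906
prox(1.2148) = sign(1.2148)*max(|1.2148| - 0.88, 0) = 0.3348
prox(x) = [7.8906, 0.3348]
||prox(x)||_1 = 7.8906 + 0.3348 = 8.2254


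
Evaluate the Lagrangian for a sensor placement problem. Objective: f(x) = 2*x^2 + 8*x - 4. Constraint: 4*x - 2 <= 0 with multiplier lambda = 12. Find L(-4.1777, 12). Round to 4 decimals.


Step 1: Evaluate f(x).
f(-4.1777) = 2*(-4.1777)^2 + 8*(-4.1777) - 4 = -2.5152
Step 2: Evaluate g(x).
g(-4.1777) = 4*-4.1777 - 2 = -18.7108
Step 3: Compute Lagrangian.
L = -2.5152 + 12*-18.7108 = -227.0448


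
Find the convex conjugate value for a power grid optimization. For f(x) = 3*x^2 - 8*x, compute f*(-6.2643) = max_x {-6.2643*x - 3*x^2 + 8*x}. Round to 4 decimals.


f*(y) = sup_x {y*x - a*x^2 - b*x} = sup_x {(y-b)*x - a*x^2}
FOC: (y - b) - 2a*x = 0 => x* = (y - b)/(2a)
x* = (-6.2643 + 8)/(2*3) = 0.2893
f*(-6.2643) = (y-b)^2/(4a) = (-6.2643 + 8)^2/(4*3)
= 3.0127/12 = 0.2511


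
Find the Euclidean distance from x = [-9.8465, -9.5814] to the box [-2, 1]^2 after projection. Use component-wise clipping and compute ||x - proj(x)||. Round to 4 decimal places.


Project each component onto [-2, 1].
clip(-9.8465) = -2.0, clip(-9.5814) = -2.0
Projection = [-2.0, -2.0]
Squared diffs: [61.5676, 57.4776]
Distance = sqrt(119.0452) = 10.9108


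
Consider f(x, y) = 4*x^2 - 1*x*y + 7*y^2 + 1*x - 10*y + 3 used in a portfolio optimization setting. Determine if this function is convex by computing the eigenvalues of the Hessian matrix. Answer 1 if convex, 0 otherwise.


The Hessian of f(x,y) = 4*x^2 - 1*x*y + 7*y^2 + 1*x - 10*y + 3 is:
H = [[8, -1], [-1, 14]]
Trace = 8 + 14 = 22
Determinant = 8*14 - (-1)^2 = 111
Discriminant = (22)^2 - 4*111 = 40.0
Eigenvalues: lambda_1 = 7.8377, lambda_2 = 14.1623
The function is convex.

1


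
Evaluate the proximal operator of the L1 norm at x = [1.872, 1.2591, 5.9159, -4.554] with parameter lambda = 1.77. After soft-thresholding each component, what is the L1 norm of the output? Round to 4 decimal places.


Soft-thresholding with lambda = 1.77:
prox(1.872) = sign(1.872)*max(|1.872| - 1.77, 0) = 0.102
prox(1.2591) = sign(1.2591)*max(|1.2591| - 1.77, 0) = 0.0
prox(5.9159) = sign(5.9159)*max(|5.9159| - 1.77, 0) = 4.1459
prox(-4.554) = sign(-4.554)*max(|-4.554| - 1.77, 0) = -2.784
prox(x) = [0.102, 0.0, 4.1459, -2.784]
||prox(x)||_1 = 0.102 + 0.0 + 4.1459 + 2.784 = 7.0319


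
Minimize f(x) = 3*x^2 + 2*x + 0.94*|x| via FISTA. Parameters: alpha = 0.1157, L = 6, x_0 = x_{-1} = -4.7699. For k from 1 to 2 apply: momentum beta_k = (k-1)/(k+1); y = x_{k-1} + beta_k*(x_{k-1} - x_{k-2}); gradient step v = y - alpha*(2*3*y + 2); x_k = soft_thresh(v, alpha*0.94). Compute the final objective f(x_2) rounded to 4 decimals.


FISTA on f(x) = 3*x^2 + 2*x + 0.94*|x|
L = 6, alpha = 0.1157
Iteration 1: beta = 0.0, y = -4.7699 + 0.0*(-4.7699 + 4.7699) = -4.7699
  grad(y) = -26.6194, v = y - alpha*grad = -1.69
  prox(v) = soft_thresh(-1.69, 0.1088) = -1.5813
Iteration 2: beta = 0.3333, y = -1.5813 + 0.3333*(-1.5813 + 4.7699) = -0.5184
  grad(y) = -1.1104, v = y - alpha*grad = -0.3899
  prox(v) = soft_thresh(-0.3899, 0.1088) = -0.2812
f(x_2) = 3*(-0.2812)^2 + 2*(-0.2812) + 0.94*|-0.2812| = -0.0609


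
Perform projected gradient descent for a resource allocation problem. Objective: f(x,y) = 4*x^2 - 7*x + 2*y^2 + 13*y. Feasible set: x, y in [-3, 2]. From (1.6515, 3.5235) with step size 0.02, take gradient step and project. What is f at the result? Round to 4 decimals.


Step 1: Compute gradient at (1.6515, 3.5235).
grad_x = 2*4*1.6515 - 7 = 6.212
grad_y = 2*2*3.5235 + 13 = 27.094
Step 2: Gradient step.
x_raw = 1.6515 - 0.02*6.212 = 1.5273
y_raw = 3.5235 - 0.02*27.094 = 2.9816
Step 3: Project onto [-3, 2].
x_proj = clip(1.5273) = 1.5273
y_proj = clip(2.9816) = 2.0
Step 4: Evaluate f.
f(1.5273, 2.0) = 32.6393


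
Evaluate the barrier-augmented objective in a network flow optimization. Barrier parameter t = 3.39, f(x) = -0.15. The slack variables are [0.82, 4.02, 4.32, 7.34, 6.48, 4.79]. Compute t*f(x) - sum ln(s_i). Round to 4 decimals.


Step 1: Compute log-barrier.
ln values: [-0.1985, 1.3913, 1.4633, 1.9933, 1.8687, 1.5665]
phi = -(-0.1985 + 1.3913 + 1.4633 + 1.9933 + 1.8687 + 1.5665) = -8.0847
Step 2: Compute augmented objective.
t*f(x) = 3.39*-0.15 = -0.5085
Total = -0.5085 - 8.0847 = -8.5932


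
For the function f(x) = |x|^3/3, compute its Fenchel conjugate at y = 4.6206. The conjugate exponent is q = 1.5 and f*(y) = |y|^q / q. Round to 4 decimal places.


The conjugate exponent q satisfies 1/p + 1/q = 1.
p = 3, so q = 3/(3 - 1) = 1.5
|y|^q = 4.6206^1.5 = 9.9322
f*(4.6206) = 9.9322 / 1.5 = 6.6215


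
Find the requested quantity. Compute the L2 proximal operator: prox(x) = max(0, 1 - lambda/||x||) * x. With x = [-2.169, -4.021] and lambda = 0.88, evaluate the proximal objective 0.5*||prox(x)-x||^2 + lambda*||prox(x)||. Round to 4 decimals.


Step 1: Compute ||x||.
||x|| = 4.5687
Step 2: Compute scaling factor.
scale = max(0, 1 - 0.88/4.5687) = 0.8074
Step 3: prox(x) = [-1.7512, -3.2465]
||prox(x)|| = 3.6887
Step 4: Proximal objective.
0.5*||prox-x||^2 = 0.3872
lambda*||prox|| = 3.2461
Total = 3.6333


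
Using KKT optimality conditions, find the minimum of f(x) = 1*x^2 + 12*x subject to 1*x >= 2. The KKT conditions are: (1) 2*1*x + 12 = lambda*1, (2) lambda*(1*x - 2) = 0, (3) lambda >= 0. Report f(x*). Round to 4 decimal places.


Step 1: Try lambda = 0 (constraint inactive).
x_unc = -12/(2*1) = -6.0
Check: 1*-6.0 = -6.0 < 2 -- violated!
Step 2: Constraint must be active: 1*x = 2
x* = 2/1 = 2.0
lambda = (2*1*2.0 + 12)/1 = 16.0
Step 3: Compute optimal value.
f(x*) = 1*2.0^2 + 12*2.0 = 28.0


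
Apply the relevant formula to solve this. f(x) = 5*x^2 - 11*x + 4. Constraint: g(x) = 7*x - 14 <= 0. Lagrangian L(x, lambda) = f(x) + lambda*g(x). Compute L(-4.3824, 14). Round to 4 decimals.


Step 1: Evaluate f(x).
f(-4.3824) = 5*(-4.3824)^2 - 11*(-4.3824) + 4 = 148.2335
Step 2: Evaluate g(x).
g(-4.3824) = 7*-4.3824 - 14 = -44.6768
Step 3: Compute Lagrangian.
L = 148.2335 + 14*-44.6768 = -477.2417


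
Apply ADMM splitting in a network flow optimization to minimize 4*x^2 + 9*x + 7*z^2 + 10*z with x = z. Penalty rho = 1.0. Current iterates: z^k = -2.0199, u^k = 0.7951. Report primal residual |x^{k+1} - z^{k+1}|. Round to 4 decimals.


ADMM iteration with rho = 1.0, z^k = -2.0199, u^k = 0.7951
Step 1: x-update.
Minimize 4*x^2 + 9*x + (1.0/2)*(x + 2.0199 + 0.7951)^2
FOC: (2*4 + 1.0)*x = -9 + 1.0*(-2.0199 - 0.7951)
x^{k+1} = -1.3128
Step 2: z-update.
Minimize 7*z^2 + 10*z + (1.0/2)*(-1.3128 - z + 0.7951)^2
FOC: (2*7 + 1.0)*z = -10 + 1.0*(-1.3128 + 0.7951)
z^{k+1} = -0.7012
Step 3: u-update.
u^{k+1} = 0.7951 - 1.3128 + 0.7012 = 0.1835
Step 4: Primal residual = |-1.3128 + 0.7012| = 0.6116


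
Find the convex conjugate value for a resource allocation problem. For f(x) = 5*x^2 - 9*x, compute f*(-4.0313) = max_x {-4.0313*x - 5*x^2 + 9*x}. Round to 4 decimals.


f*(y) = sup_x {y*x - a*x^2 - b*x} = sup_x {(y-b)*x - a*x^2}
FOC: (y - b) - 2a*x = 0 => x* = (y - b)/(2a)
x* = (-4.0313 + 9)/(2*5) = 0.4969
f*(-4.0313) = (y-b)^2/(4a) = (-4.0313 + 9)^2/(4*5)
= 24.688/20 = 1.2344


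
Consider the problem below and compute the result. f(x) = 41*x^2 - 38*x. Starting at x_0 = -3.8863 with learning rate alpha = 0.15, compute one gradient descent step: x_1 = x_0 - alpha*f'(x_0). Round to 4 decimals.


We compute the gradient at x_0 and apply the update.
f'(x) = 82*x - 38
f'(-3.8863) = 82*-3.8863 - 38 = -356.6766
x_1 = -3.8863 - 0.15*-356.6766 = 49.6152


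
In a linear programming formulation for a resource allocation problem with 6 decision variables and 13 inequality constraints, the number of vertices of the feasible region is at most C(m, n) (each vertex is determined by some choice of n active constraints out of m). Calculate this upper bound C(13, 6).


Each vertex corresponds to some choice of n active constraints out of m, so the number of vertices is at most C(m, n) = m! / (n!(m-n)!).
m = 13, n = 6
Numerator: 13 * 12 * 11 * 10 * 9 * 8
Denominator: 6! = 720
C(13, 6) = 1716


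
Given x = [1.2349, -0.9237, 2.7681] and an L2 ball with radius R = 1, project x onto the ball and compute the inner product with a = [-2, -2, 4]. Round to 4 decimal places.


Step 1: Compute ||x|| (intermediates to 6 decimals).
||x|| = sqrt(1.2349^2 + (-0.9237)^2 + 2.7681^2) = 3.168687
Step 2: Project.
Since ||x|| > R, scale = R/||x|| = 1/3.168687 = 0.315588, proj(x) = scale * x
proj(x) = [0.38972, -0.291509, 0.873579]
Step 3: Dot product.
a^T * proj(x) = -2*0.38972 - 2*(-0.291509) + 4*0.873579 = 3.2979


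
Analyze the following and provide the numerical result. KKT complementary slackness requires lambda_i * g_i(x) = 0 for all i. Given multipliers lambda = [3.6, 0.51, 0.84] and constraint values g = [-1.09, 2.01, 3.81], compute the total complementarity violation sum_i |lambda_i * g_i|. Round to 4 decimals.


KKT complementary slackness check:
lambda_1 * g_1 = 3.6 * -1.09 = -3.924
lambda_2 * g_2 = 0.51 * 2.01 = 1.0251
lambda_3 * g_3 = 0.84 * 3.81 = 3.2004
Total violation = 3.924 + 1.0251 + 3.2004 = 8.1495


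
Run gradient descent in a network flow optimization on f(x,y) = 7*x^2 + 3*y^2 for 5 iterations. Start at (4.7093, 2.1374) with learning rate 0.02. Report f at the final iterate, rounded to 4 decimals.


Gradient descent on f(x,y) = 7*x^2 + 3*y^2.
Starting point: (4.7093, 2.1374), alpha = 0.02
Step 1: grad_x = 2*7*4.7093 = 65.9302, grad_y = 2*3*2.1374 = 12.8244
  x_1 = 4.7093 - 0.02*65.9302 = 3.3907
  y_1 = 2.1374 - 0.02*12.8244 = 1.8809
Step 2: grad_x = 2*7*3.3907 = 47.4697, grad_y = 2*3*1.8809 = 11.2855
  x_2 = 3.3907 - 0.02*47.4697 = 2.4413
  y_2 = 1.8809 - 0.02*11.2855 = 1.6552
Step 3: grad_x = 2*7*2.4413 = 34.1782, grad_y = 2*3*1.6552 = 9.9312
  x_3 = 2.4413 - 0.02*34.1782 = 1.7577
  y_3 = 1.6552 - 0.02*9.9312 = 1.4566
Step 4: grad_x = 2*7*1.7577 = 24.6083, grad_y = 2*3*1.4566 = 8.7395
  x_4 = 1.7577 - 0.02*24.6083 = 1.2656
  y_4 = 1.4566 - 0.02*8.7395 = 1.2818
Step 5: grad_x = 2*7*1.2656 = 17.718, grad_y = 2*3*1.2818 = 7.6907
  x_5 = 1.2656 - 0.02*17.718 = 0.9112
  y_5 = 1.2818 - 0.02*7.6907 = 1.128
f(0.9112, 1.128) = 7*0.9112^2 + 3*1.128^2 = 9.6291


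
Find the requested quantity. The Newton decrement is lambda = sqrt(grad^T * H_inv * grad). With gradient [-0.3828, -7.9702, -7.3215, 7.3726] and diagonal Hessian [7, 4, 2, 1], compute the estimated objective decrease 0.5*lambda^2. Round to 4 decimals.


Step 1: H is diagonal, so H^(-1) * g = [-0.0547, -1.9926, -3.6608, 7.3726].
Step 2: g^T H^(-1) g = sum_i g_i^2 / H_ii
  = (-0.3828)^2/7 + (-7.9702)^2/4 + (-7.3215)^2/2 + (7.3726)^2/1
  = 0.0209 + 15.881 + 26.8022 + 54.3552 = 97.0594
Step 3: Objective decrease = 0.5 * g^T H^(-1) g = 48.5297


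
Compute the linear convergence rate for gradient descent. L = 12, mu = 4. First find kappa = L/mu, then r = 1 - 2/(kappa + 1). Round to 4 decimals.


Step 1: Compute the condition number.
kappa = L/mu = 12/4 = 3.0
Step 2: Compute the convergence rate.
r = 1 - 2/(kappa + 1) = 1 - 2*mu/(L + mu) = (L - mu)/(L + mu) = 8/16 = 0.5


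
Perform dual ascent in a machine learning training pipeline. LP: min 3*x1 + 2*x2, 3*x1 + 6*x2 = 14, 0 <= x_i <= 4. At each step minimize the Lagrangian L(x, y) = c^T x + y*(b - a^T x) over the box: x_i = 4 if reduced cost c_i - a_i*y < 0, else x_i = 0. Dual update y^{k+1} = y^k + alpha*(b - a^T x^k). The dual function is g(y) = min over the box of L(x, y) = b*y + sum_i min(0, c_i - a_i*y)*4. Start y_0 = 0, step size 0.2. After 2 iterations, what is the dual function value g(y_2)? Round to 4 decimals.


Dual ascent for LP: min 3*x1 + 2*x2, 3*x1 + 6*x2 = 14, 0 <= x_i <= 4
Step 1: y^k = 0.0, reduced costs: (3.0, 2.0)
  x^k = (0.0, 0.0), subgradient = b - a^T x = 14.0
  y^{k+1} = 0.0 + 0.2*14.0 = 2.8
Step 2: y^k = 2.8, reduced costs: (-5.4, -14.8)
  x^k = (4.0, 4.0), subgradient = b - a^T x = -22.0
  y^{k+1} = 2.8 + 0.2*-22.0 = -1.6
Dual objective at y_2 = -1.6: reduced costs (7.8, 11.6), box minimizer x = (0.0, 0.0)
g(y_2) = b*y + (c1 - a1*y)*x1 + (c2 - a2*y)*x2 = 14*(-1.6) + 7.8*0.0 + 11.6*0.0 = -22.4 + 0.0 + 0.0 = -22.4


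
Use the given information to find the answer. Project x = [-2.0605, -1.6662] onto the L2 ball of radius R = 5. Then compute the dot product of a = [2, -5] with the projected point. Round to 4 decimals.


Step 1: Compute ||x|| (intermediates to 6 decimals).
||x|| = sqrt((-2.0605)^2 + (-1.6662)^2) = 2.649884
Step 2: Project.
Since ||x|| <= R, proj = x (no scaling needed).
proj(x) = [-2.0605, -1.6662]
Step 3: Dot product.
a^T * proj(x) = 2*(-2.0605) - 5*(-1.6662) = 4.21


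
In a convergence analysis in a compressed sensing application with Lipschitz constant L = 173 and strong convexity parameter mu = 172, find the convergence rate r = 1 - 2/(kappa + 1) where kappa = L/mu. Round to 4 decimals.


Step 1: Compute the condition number.
kappa = L/mu = 173/172 = 1.0058
Step 2: Compute the convergence rate.
r = 1 - 2/(kappa + 1) = 1 - 2*mu/(L + mu) = (L - mu)/(L + mu) = 1/345 = 0.0029


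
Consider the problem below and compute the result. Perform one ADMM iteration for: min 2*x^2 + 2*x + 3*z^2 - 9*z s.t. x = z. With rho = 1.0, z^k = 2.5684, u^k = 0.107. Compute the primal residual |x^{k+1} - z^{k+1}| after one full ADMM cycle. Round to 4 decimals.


ADMM iteration with rho = 1.0, z^k = 2.5684, u^k = 0.107
Step 1: x-update.
Minimize 2*x^2 + 2*x + (1.0/2)*(x - 2.5684 + 0.107)^2
FOC: (2*2 + 1.0)*x = -2 + 1.0*(2.5684 - 0.107)
x^{k+1} = 0.0923
Step 2: z-update.
Minimize 3*z^2 - 9*z + (1.0/2)*(0.0923 - z + 0.107)^2
FOC: (2*3 + 1.0)*z = 9 + 1.0*(0.0923 + 0.107)
z^{k+1} = 1.3142
Step 3: u-update.
u^{k+1} = 0.107 + 0.0923 - 1.3142 = -1.1149
Step 4: Primal residual = |0.0923 - 1.3142| = 1.2219


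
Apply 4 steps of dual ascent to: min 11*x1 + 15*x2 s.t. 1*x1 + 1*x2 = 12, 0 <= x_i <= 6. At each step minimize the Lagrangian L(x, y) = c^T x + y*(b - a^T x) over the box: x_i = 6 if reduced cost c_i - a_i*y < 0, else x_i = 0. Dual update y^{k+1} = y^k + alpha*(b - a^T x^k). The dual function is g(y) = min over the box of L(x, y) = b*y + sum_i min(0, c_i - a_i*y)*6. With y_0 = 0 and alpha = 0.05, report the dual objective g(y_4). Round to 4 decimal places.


Dual ascent for LP: min 11*x1 + 15*x2, 1*x1 + 1*x2 = 12, 0 <= x_i <= 6
Step 1: y^k = 0.0, reduced costs: (11.0, 15.0)
  x^k = (0.0, 0.0), subgradient = b - a^T x = 12.0
  y^{k+1} = 0.0 + 0.05*12.0 = 0.6
Step 2: y^k = 0.6, reduced costs: (10.4, 14.4)
  x^k = (0.0, 0.0), subgradient = b - a^T x = 12.0
  y^{k+1} = 0.6 + 0.05*12.0 = 1.2
Step 3: y^k = 1.2, reduced costs: (9.8, 13.8)
  x^k = (0.0, 0.0), subgradient = b - a^T x = 12.0
  y^{k+1} = 1.2 + 0.05*12.0 = 1.8
Step 4: y^k = 1.8, reduced costs: (9.2, 13.2)
  x^k = (0.0, 0.0), subgradient = b - a^T x = 12.0
  y^{k+1} = 1.8 + 0.05*12.0 = 2.4
Dual objective at y_4 = 2.4: reduced costs (8.6, 12.6), box minimizer x = (0.0, 0.0)
g(y_4) = b*y + (c1 - a1*y)*x1 + (c2 - a2*y)*x2 = 12*2.4 + 8.6*0.0 + 12.6*0.0 = 28.8 + 0.0 + 0.0 = 28.8


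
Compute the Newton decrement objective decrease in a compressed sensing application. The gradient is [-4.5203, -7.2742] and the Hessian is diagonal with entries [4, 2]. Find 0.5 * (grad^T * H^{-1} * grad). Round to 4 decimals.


Step 1: H is diagonal, so H^(-1) * g = [-1.1301, -3.6371].
Step 2: g^T H^(-1) g = sum_i g_i^2 / H_ii
  = (-4.5203)^2/4 + (-7.2742)^2/2
  = 5.1083 + 26.457 = 31.5653
Step 3: Objective decrease = 0.5 * g^T H^(-1) g = 15.7826


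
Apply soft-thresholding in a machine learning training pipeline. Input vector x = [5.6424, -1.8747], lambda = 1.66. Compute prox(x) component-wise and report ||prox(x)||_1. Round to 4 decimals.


Soft-thresholding with lambda = 1.66:
prox(5.6424) = sign(5.6424)*max(|5.6424| - 1.66, 0) = 3.9824
prox(-1.8747) = sign(-1.8747)*max(|-1.8747| - 1.66, 0) = -0.2147
prox(x) = [3.9824, -0.2147]
||prox(x)||_1 = 3.9824 + 0.2147 = 4.1971


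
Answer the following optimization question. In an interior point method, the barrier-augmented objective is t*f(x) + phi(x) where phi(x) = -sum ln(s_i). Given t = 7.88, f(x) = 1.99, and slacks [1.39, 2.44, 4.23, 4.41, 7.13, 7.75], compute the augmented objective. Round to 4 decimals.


Step 1: Compute log-barrier.
ln values: [0.3293, 0.892, 1.4422, 1.4839, 1.9643, 2.0477]
phi = -(0.3293 + 0.892 + 1.4422 + 1.4839 + 1.9643 + 2.0477) = -8.1594
Step 2: Compute augmented objective.
t*f(x) = 7.88*1.99 = 15.6812
Total = 15.6812 - 8.1594 = 7.5218


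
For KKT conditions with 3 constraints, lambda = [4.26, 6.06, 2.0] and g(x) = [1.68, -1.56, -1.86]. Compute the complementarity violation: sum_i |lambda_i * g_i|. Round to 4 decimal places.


KKT complementary slackness check:
lambda_1 * g_1 = 4.26 * 1.68 = 7.1568
lambda_2 * g_2 = 6.06 * -1.56 = -9.4536
lambda_3 * g_3 = 2.0 * -1.86 = -3.72
Total violation = 7.1568 + 9.4536 + 3.72 = 20.3304


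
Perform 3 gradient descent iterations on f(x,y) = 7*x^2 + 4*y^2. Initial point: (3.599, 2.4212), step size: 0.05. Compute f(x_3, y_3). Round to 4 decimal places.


Gradient descent on f(x,y) = 7*x^2 + 4*y^2.
Starting point: (3.599, 2.4212), alpha = 0.05
Step 1: grad_x = 2*7*3.599 = 50.386, grad_y = 2*4*2.4212 = 19.3696
  x_1 = 3.599 - 0.05*50.386 = 1.0797
  y_1 = 2.4212 - 0.05*19.3696 = 1.4527
Step 2: grad_x = 2*7*1.0797 = 15.1158, grad_y = 2*4*1.4527 = 11.6218
  x_2 = 1.0797 - 0.05*15.1158 = 0.3239
  y_2 = 1.4527 - 0.05*11.6218 = 0.8716
Step 3: grad_x = 2*7*0.3239 = 4.5347, grad_y = 2*4*0.8716 = 6.9731
  x_3 = 0.3239 - 0.05*4.5347 = 0.0972
  y_3 = 0.8716 - 0.05*6.9731 = 0.523
f(0.0972, 0.523) = 7*0.0972^2 + 4*0.523^2 = 1.1601


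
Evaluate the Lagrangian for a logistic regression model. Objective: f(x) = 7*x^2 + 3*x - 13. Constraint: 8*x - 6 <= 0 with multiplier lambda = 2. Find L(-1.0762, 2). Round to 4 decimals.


Step 1: Evaluate f(x).
f(-1.0762) = 7*(-1.0762)^2 + 3*(-1.0762) - 13 = -8.1212
Step 2: Evaluate g(x).
g(-1.0762) = 8*-1.0762 - 6 = -14.6096
Step 3: Compute Lagrangian.
L = -8.1212 + 2*-14.6096 = -37.3404


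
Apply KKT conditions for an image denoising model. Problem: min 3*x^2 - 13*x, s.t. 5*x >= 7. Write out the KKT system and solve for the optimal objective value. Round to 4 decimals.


Step 1: Try lambda = 0 (constraint inactive).
Stationarity: 2*3*x - 13 = 0
x* = 13/(2*3) = 13/6 = 2.1667 (rounded; the exact value 13/6 is used below)
Check constraint: 5*2.1667 = 10.8335 >= 7 -- satisfied.
Step 2: Compute optimal value.
f(x*) = 3*(13/6)^2 - 13*(13/6) = -14.0833


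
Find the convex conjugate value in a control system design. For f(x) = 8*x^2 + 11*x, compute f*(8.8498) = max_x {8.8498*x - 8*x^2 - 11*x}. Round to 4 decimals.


f*(y) = sup_x {y*x - a*x^2 - b*x} = sup_x {(y-b)*x - a*x^2}
FOC: (y - b) - 2a*x = 0 => x* = (y - b)/(2a)
x* = (8.8498 - 11)/(2*8) = -0.1344
f*(8.8498) = (y-b)^2/(4a) = (8.8498 - 11)^2/(4*8)
= 4.6234/32 = 0.1445


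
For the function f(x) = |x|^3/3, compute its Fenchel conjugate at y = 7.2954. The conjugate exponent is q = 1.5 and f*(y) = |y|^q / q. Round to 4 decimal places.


The conjugate exponent q satisfies 1/p + 1/q = 1.
p = 3, so q = 3/(3 - 1) = 1.5
|y|^q = 7.2954^1.5 = 19.7049
f*(7.2954) = 19.7049 / 1.5 = 13.1366


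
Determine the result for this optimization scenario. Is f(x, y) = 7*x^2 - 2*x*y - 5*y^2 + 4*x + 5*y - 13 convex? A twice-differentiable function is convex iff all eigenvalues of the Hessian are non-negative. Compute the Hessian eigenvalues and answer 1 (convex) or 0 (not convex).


The Hessian of f(x,y) = 7*x^2 - 2*x*y - 5*y^2 + 4*x + 5*y - 13 is:
H = [[14, -2], [-2, -10]]
Trace = 14 - 10 = 4
Determinant = 14*-10 - (-2)^2 = -144
Discriminant = (4)^2 - 4*-144 = 592.0
Eigenvalues: lambda_1 = -10.1655, lambda_2 = 14.1655
The function is not convex.

0


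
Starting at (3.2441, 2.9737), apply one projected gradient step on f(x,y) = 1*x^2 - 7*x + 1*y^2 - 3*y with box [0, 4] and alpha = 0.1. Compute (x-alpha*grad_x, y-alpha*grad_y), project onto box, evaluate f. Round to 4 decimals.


Step 1: Compute gradient at (3.2441, 2.9737).
grad_x = 2*1*3.2441 - 7 = -0.5118
grad_y = 2*1*2.9737 - 3 = 2.9474
Step 2: Gradient step.
x_raw = 3.2441 - 0.1*-0.5118 = 3.2953
y_raw = 2.9737 - 0.1*2.9474 = 2.679
Step 3: Project onto [0, 4].
x_proj = clip(3.2953) = 3.2953
y_proj = clip(2.679) = 2.679
Step 4: Evaluate f.
f(3.2953, 2.679) = -13.0681


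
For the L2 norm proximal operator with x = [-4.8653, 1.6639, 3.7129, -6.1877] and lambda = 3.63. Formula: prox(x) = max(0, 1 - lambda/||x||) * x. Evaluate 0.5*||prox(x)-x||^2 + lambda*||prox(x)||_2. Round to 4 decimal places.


Step 1: Compute ||x||.
||x|| = 8.8608
Step 2: Compute scaling factor.
scale = max(0, 1 - 3.63/8.8608) = 0.5903
Step 3: prox(x) = [-2.8721, 0.9822, 2.1918, -3.6528]
||prox(x)|| = 5.2308
Step 4: Proximal objective.
0.5*||prox-x||^2 = 6.5885
lambda*||prox|| = 18.9878
Total = 25.5761


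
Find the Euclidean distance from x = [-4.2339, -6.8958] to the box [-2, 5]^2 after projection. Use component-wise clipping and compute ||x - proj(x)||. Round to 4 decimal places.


Project each component onto [-2, 5].
clip(-4.2339) = -2.0, clip(-6.8958) = -2.0
Projection = [-2.0, -2.0]
Squared diffs: [4.9903, 23.9689]
Distance = sqrt(28.9592) = 5.3814


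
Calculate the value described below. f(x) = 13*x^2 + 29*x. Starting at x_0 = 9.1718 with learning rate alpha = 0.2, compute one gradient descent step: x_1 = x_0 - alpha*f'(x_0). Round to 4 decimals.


We compute the gradient at x_0 and apply the update.
f'(x) = 26*x + 29
f'(9.1718) = 26*9.1718 + 29 = 267.4668
x_1 = 9.1718 - 0.2*267.4668 = -44.3216


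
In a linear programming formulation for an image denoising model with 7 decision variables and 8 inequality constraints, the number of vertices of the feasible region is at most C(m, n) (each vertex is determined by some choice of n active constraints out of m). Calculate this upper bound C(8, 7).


Each vertex corresponds to some choice of n active constraints out of m, so the number of vertices is at most C(m, n) = m! / (n!(m-n)!).
m = 8, n = 7
Numerator: 8 * 7 * 6 * 5 * 4 * 3 * 2
Denominator: 7! = 5040
C(8, 7) = 8
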